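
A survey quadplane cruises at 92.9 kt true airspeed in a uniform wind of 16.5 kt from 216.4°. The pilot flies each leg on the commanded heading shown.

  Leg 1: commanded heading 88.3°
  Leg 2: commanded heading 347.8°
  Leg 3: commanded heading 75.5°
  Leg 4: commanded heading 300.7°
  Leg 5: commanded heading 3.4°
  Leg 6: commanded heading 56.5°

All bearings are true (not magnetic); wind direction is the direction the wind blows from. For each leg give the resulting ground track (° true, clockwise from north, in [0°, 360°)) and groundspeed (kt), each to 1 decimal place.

Leg 1: heading 88.3°; drift -7.2° → track 81.1°, groundspeed 103.9 kt
Leg 2: heading 347.8°; drift +6.8° → track 354.6°, groundspeed 104.5 kt
Leg 3: heading 75.5°; drift -5.6° → track 69.9°, groundspeed 106.2 kt
Leg 4: heading 300.7°; drift +10.2° → track 310.9°, groundspeed 92.7 kt
Leg 5: heading 3.4°; drift +4.8° → track 8.2°, groundspeed 107.1 kt
Leg 6: heading 56.5°; drift -3.0° → track 53.5°, groundspeed 108.5 kt

Leg 1: track=81.1°, groundspeed=103.9 kt
Leg 2: track=354.6°, groundspeed=104.5 kt
Leg 3: track=69.9°, groundspeed=106.2 kt
Leg 4: track=310.9°, groundspeed=92.7 kt
Leg 5: track=8.2°, groundspeed=107.1 kt
Leg 6: track=53.5°, groundspeed=108.5 kt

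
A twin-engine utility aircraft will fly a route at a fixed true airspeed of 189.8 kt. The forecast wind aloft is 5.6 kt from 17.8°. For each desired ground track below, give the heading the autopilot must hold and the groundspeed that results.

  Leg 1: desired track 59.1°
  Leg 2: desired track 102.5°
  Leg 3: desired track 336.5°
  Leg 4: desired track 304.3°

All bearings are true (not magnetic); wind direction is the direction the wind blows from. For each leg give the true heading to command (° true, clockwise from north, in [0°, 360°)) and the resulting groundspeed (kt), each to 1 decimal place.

Leg 1: heading=58.0°, groundspeed=185.6 kt
Leg 2: heading=100.8°, groundspeed=189.2 kt
Leg 3: heading=337.6°, groundspeed=185.6 kt
Leg 4: heading=305.9°, groundspeed=188.1 kt

Leg 1: desired track 59.1°; wind correction -1.1° → command heading 58.0°, groundspeed 185.6 kt
Leg 2: desired track 102.5°; wind correction -1.7° → command heading 100.8°, groundspeed 189.2 kt
Leg 3: desired track 336.5°; wind correction +1.1° → command heading 337.6°, groundspeed 185.6 kt
Leg 4: desired track 304.3°; wind correction +1.6° → command heading 305.9°, groundspeed 188.1 kt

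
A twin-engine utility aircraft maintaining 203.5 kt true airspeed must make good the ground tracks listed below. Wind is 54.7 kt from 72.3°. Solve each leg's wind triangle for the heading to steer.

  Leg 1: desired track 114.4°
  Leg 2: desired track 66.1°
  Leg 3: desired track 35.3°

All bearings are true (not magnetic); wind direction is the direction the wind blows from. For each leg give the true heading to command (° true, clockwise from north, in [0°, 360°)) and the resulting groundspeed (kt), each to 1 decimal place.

Leg 1: desired track 114.4°; wind correction -10.4° → command heading 104.0°, groundspeed 159.6 kt
Leg 2: desired track 66.1°; wind correction +1.7° → command heading 67.8°, groundspeed 149.0 kt
Leg 3: desired track 35.3°; wind correction +9.3° → command heading 44.6°, groundspeed 157.1 kt

Leg 1: heading=104.0°, groundspeed=159.6 kt
Leg 2: heading=67.8°, groundspeed=149.0 kt
Leg 3: heading=44.6°, groundspeed=157.1 kt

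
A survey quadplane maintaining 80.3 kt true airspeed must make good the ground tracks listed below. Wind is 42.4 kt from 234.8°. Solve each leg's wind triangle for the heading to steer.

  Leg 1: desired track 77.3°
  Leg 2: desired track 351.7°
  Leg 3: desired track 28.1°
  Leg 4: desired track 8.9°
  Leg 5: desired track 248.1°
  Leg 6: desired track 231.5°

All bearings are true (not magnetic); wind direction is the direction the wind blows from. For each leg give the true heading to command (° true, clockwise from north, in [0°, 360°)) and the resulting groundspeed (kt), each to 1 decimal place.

Leg 1: heading=89.0°, groundspeed=117.8 kt
Leg 2: heading=323.6°, groundspeed=90.0 kt
Leg 3: heading=14.4°, groundspeed=115.9 kt
Leg 4: heading=346.6°, groundspeed=103.8 kt
Leg 5: heading=241.1°, groundspeed=38.4 kt
Leg 6: heading=233.2°, groundspeed=37.9 kt

Leg 1: desired track 77.3°; wind correction +11.7° → command heading 89.0°, groundspeed 117.8 kt
Leg 2: desired track 351.7°; wind correction -28.1° → command heading 323.6°, groundspeed 90.0 kt
Leg 3: desired track 28.1°; wind correction -13.7° → command heading 14.4°, groundspeed 115.9 kt
Leg 4: desired track 8.9°; wind correction -22.3° → command heading 346.6°, groundspeed 103.8 kt
Leg 5: desired track 248.1°; wind correction -7.0° → command heading 241.1°, groundspeed 38.4 kt
Leg 6: desired track 231.5°; wind correction +1.7° → command heading 233.2°, groundspeed 37.9 kt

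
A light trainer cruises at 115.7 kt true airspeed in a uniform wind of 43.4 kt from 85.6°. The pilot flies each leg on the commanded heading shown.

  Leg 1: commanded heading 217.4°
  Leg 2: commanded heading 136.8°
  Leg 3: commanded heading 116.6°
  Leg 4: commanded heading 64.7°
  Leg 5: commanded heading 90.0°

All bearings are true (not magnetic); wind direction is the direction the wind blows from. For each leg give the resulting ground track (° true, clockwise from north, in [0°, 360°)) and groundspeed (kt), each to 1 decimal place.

Leg 1: heading 217.4°; drift +12.6° → track 230.0°, groundspeed 148.2 kt
Leg 2: heading 136.8°; drift +20.9° → track 157.7°, groundspeed 94.7 kt
Leg 3: heading 116.6°; drift +15.9° → track 132.5°, groundspeed 81.6 kt
Leg 4: heading 64.7°; drift -11.6° → track 53.1°, groundspeed 76.7 kt
Leg 5: heading 90.0°; drift +2.6° → track 92.6°, groundspeed 72.5 kt

Leg 1: track=230.0°, groundspeed=148.2 kt
Leg 2: track=157.7°, groundspeed=94.7 kt
Leg 3: track=132.5°, groundspeed=81.6 kt
Leg 4: track=53.1°, groundspeed=76.7 kt
Leg 5: track=92.6°, groundspeed=72.5 kt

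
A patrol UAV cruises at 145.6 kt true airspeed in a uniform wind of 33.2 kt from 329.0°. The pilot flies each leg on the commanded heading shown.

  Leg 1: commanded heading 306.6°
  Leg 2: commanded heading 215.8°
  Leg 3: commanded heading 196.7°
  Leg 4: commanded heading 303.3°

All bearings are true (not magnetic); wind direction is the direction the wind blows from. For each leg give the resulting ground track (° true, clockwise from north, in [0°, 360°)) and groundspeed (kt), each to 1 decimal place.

Leg 1: track=300.3°, groundspeed=115.6 kt
Leg 2: track=204.9°, groundspeed=161.6 kt
Leg 3: track=188.4°, groundspeed=169.7 kt
Leg 4: track=296.2°, groundspeed=116.6 kt

Leg 1: heading 306.6°; drift -6.3° → track 300.3°, groundspeed 115.6 kt
Leg 2: heading 215.8°; drift -10.9° → track 204.9°, groundspeed 161.6 kt
Leg 3: heading 196.7°; drift -8.3° → track 188.4°, groundspeed 169.7 kt
Leg 4: heading 303.3°; drift -7.1° → track 296.2°, groundspeed 116.6 kt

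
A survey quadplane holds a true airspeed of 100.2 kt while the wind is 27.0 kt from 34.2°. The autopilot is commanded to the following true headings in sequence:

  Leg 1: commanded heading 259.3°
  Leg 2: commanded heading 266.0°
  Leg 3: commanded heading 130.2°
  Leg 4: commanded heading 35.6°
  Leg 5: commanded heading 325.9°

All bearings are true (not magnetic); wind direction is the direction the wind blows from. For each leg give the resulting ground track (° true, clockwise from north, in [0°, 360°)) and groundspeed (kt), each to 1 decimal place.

Leg 1: track=250.2°, groundspeed=120.8 kt
Leg 2: track=255.7°, groundspeed=118.8 kt
Leg 3: track=144.8°, groundspeed=106.5 kt
Leg 4: track=36.1°, groundspeed=73.2 kt
Leg 5: track=310.4°, groundspeed=93.6 kt

Leg 1: heading 259.3°; drift -9.1° → track 250.2°, groundspeed 120.8 kt
Leg 2: heading 266.0°; drift -10.3° → track 255.7°, groundspeed 118.8 kt
Leg 3: heading 130.2°; drift +14.6° → track 144.8°, groundspeed 106.5 kt
Leg 4: heading 35.6°; drift +0.5° → track 36.1°, groundspeed 73.2 kt
Leg 5: heading 325.9°; drift -15.5° → track 310.4°, groundspeed 93.6 kt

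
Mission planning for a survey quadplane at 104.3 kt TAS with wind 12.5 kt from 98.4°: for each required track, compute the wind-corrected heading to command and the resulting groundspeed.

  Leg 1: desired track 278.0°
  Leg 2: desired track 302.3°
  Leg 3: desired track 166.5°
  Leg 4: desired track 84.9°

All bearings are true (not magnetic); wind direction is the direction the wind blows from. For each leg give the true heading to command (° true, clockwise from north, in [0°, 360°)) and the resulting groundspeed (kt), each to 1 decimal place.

Leg 1: desired track 278.0°; wind correction +0.0° → command heading 278.0°, groundspeed 116.8 kt
Leg 2: desired track 302.3°; wind correction +2.8° → command heading 305.1°, groundspeed 115.6 kt
Leg 3: desired track 166.5°; wind correction -6.4° → command heading 160.1°, groundspeed 99.0 kt
Leg 4: desired track 84.9°; wind correction +1.6° → command heading 86.5°, groundspeed 92.1 kt

Leg 1: heading=278.0°, groundspeed=116.8 kt
Leg 2: heading=305.1°, groundspeed=115.6 kt
Leg 3: heading=160.1°, groundspeed=99.0 kt
Leg 4: heading=86.5°, groundspeed=92.1 kt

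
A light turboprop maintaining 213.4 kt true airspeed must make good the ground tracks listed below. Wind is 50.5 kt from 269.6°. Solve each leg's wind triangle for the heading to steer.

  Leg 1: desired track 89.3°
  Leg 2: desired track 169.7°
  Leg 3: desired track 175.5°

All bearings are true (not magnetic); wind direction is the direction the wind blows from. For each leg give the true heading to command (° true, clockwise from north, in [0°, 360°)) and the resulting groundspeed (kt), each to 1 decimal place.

Leg 1: heading=89.2°, groundspeed=263.9 kt
Leg 2: heading=183.2°, groundspeed=216.2 kt
Leg 3: heading=189.2°, groundspeed=211.0 kt

Leg 1: desired track 89.3°; wind correction -0.1° → command heading 89.2°, groundspeed 263.9 kt
Leg 2: desired track 169.7°; wind correction +13.5° → command heading 183.2°, groundspeed 216.2 kt
Leg 3: desired track 175.5°; wind correction +13.7° → command heading 189.2°, groundspeed 211.0 kt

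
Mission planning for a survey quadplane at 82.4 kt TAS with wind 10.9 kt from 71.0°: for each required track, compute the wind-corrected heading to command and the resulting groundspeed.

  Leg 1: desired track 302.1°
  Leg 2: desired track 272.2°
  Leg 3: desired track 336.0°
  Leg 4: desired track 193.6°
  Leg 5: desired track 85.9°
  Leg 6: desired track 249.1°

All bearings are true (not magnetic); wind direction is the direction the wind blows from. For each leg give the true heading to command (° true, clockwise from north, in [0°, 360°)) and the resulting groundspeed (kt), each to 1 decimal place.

Leg 1: heading=308.0°, groundspeed=88.8 kt
Leg 2: heading=274.9°, groundspeed=92.5 kt
Leg 3: heading=343.6°, groundspeed=82.6 kt
Leg 4: heading=187.2°, groundspeed=87.8 kt
Leg 5: heading=84.0°, groundspeed=71.8 kt
Leg 6: heading=248.8°, groundspeed=93.3 kt

Leg 1: desired track 302.1°; wind correction +5.9° → command heading 308.0°, groundspeed 88.8 kt
Leg 2: desired track 272.2°; wind correction +2.7° → command heading 274.9°, groundspeed 92.5 kt
Leg 3: desired track 336.0°; wind correction +7.6° → command heading 343.6°, groundspeed 82.6 kt
Leg 4: desired track 193.6°; wind correction -6.4° → command heading 187.2°, groundspeed 87.8 kt
Leg 5: desired track 85.9°; wind correction -1.9° → command heading 84.0°, groundspeed 71.8 kt
Leg 6: desired track 249.1°; wind correction -0.3° → command heading 248.8°, groundspeed 93.3 kt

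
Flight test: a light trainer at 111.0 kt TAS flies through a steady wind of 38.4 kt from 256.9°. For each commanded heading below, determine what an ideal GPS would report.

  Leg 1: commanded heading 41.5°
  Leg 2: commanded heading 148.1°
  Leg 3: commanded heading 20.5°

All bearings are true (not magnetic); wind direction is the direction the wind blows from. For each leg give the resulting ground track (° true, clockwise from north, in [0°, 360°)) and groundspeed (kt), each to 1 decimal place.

Leg 1: heading 41.5°; drift +8.9° → track 50.4°, groundspeed 144.0 kt
Leg 2: heading 148.1°; drift -16.4° → track 131.7°, groundspeed 128.6 kt
Leg 3: heading 20.5°; drift +13.6° → track 34.1°, groundspeed 136.1 kt

Leg 1: track=50.4°, groundspeed=144.0 kt
Leg 2: track=131.7°, groundspeed=128.6 kt
Leg 3: track=34.1°, groundspeed=136.1 kt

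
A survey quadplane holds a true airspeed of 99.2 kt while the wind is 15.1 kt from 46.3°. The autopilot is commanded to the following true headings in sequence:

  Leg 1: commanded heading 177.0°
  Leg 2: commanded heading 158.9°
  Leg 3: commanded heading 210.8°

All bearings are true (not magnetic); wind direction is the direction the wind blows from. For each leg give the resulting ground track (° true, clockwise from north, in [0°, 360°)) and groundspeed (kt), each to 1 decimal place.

Leg 1: heading 177.0°; drift +6.0° → track 183.0°, groundspeed 109.6 kt
Leg 2: heading 158.9°; drift +7.6° → track 166.5°, groundspeed 105.9 kt
Leg 3: heading 210.8°; drift +2.0° → track 212.8°, groundspeed 113.8 kt

Leg 1: track=183.0°, groundspeed=109.6 kt
Leg 2: track=166.5°, groundspeed=105.9 kt
Leg 3: track=212.8°, groundspeed=113.8 kt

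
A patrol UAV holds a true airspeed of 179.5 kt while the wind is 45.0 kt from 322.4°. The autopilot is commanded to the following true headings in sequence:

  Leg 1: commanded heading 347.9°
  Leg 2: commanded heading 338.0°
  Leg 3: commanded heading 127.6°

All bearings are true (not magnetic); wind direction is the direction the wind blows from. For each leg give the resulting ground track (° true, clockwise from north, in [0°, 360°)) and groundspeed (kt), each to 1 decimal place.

Leg 1: heading 347.9°; drift +7.9° → track 355.8°, groundspeed 140.2 kt
Leg 2: heading 338.0°; drift +5.1° → track 343.1°, groundspeed 136.7 kt
Leg 3: heading 127.6°; drift +3.0° → track 130.6°, groundspeed 223.3 kt

Leg 1: track=355.8°, groundspeed=140.2 kt
Leg 2: track=343.1°, groundspeed=136.7 kt
Leg 3: track=130.6°, groundspeed=223.3 kt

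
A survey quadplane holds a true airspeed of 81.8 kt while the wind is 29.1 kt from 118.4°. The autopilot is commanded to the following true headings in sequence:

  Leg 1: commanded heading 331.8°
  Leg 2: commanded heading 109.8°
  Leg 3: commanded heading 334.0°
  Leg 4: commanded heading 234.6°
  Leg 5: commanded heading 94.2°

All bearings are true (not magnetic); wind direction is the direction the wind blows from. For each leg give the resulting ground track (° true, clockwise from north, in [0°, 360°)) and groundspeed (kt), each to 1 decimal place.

Leg 1: heading 331.8°; drift -8.6° → track 323.2°, groundspeed 107.3 kt
Leg 2: heading 109.8°; drift -4.7° → track 105.1°, groundspeed 53.2 kt
Leg 3: heading 334.0°; drift -9.1° → track 324.9°, groundspeed 106.8 kt
Leg 4: heading 234.6°; drift +15.4° → track 250.0°, groundspeed 98.2 kt
Leg 5: heading 94.2°; drift -12.2° → track 82.0°, groundspeed 56.5 kt

Leg 1: track=323.2°, groundspeed=107.3 kt
Leg 2: track=105.1°, groundspeed=53.2 kt
Leg 3: track=324.9°, groundspeed=106.8 kt
Leg 4: track=250.0°, groundspeed=98.2 kt
Leg 5: track=82.0°, groundspeed=56.5 kt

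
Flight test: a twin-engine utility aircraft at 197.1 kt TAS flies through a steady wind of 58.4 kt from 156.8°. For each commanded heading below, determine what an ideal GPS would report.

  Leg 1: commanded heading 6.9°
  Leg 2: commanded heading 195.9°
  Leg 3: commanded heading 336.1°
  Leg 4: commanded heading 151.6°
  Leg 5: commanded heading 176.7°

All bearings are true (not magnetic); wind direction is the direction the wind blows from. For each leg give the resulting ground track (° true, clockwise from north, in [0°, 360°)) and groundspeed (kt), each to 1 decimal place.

Leg 1: track=0.2°, groundspeed=249.4 kt
Leg 2: track=209.5°, groundspeed=156.2 kt
Leg 3: track=336.3°, groundspeed=255.5 kt
Leg 4: track=149.4°, groundspeed=139.0 kt
Leg 5: track=184.7°, groundspeed=143.6 kt

Leg 1: heading 6.9°; drift -6.7° → track 0.2°, groundspeed 249.4 kt
Leg 2: heading 195.9°; drift +13.6° → track 209.5°, groundspeed 156.2 kt
Leg 3: heading 336.1°; drift +0.2° → track 336.3°, groundspeed 255.5 kt
Leg 4: heading 151.6°; drift -2.2° → track 149.4°, groundspeed 139.0 kt
Leg 5: heading 176.7°; drift +8.0° → track 184.7°, groundspeed 143.6 kt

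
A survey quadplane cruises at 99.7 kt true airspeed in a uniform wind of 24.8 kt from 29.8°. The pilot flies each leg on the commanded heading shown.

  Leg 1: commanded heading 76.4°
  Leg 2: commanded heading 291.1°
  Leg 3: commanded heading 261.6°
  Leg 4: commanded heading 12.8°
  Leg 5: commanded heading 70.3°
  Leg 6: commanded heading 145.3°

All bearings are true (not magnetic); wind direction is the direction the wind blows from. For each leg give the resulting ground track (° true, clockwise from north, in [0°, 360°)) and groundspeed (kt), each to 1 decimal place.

Leg 1: heading 76.4°; drift +12.3° → track 88.7°, groundspeed 84.6 kt
Leg 2: heading 291.1°; drift -13.3° → track 277.8°, groundspeed 106.3 kt
Leg 3: heading 261.6°; drift -9.6° → track 252.0°, groundspeed 116.7 kt
Leg 4: heading 12.8°; drift -5.5° → track 7.3°, groundspeed 76.3 kt
Leg 5: heading 70.3°; drift +11.3° → track 81.6°, groundspeed 82.4 kt
Leg 6: heading 145.3°; drift +11.5° → track 156.8°, groundspeed 112.6 kt

Leg 1: track=88.7°, groundspeed=84.6 kt
Leg 2: track=277.8°, groundspeed=106.3 kt
Leg 3: track=252.0°, groundspeed=116.7 kt
Leg 4: track=7.3°, groundspeed=76.3 kt
Leg 5: track=81.6°, groundspeed=82.4 kt
Leg 6: track=156.8°, groundspeed=112.6 kt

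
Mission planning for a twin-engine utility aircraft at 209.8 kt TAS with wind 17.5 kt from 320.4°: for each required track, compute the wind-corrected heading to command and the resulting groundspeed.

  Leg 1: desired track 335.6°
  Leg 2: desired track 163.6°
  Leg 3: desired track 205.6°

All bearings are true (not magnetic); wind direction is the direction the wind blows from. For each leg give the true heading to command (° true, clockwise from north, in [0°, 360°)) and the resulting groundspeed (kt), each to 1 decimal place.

Leg 1: heading=334.3°, groundspeed=192.9 kt
Leg 2: heading=165.5°, groundspeed=225.8 kt
Leg 3: heading=209.9°, groundspeed=216.5 kt

Leg 1: desired track 335.6°; wind correction -1.3° → command heading 334.3°, groundspeed 192.9 kt
Leg 2: desired track 163.6°; wind correction +1.9° → command heading 165.5°, groundspeed 225.8 kt
Leg 3: desired track 205.6°; wind correction +4.3° → command heading 209.9°, groundspeed 216.5 kt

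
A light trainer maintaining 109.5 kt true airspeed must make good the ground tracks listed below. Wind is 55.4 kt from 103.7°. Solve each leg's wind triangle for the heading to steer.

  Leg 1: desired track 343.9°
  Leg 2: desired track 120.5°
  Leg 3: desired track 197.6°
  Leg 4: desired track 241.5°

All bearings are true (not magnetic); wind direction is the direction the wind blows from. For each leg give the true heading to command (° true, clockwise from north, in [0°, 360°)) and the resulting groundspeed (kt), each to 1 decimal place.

Leg 1: desired track 343.9°; wind correction +26.0° → command heading 9.9°, groundspeed 125.9 kt
Leg 2: desired track 120.5°; wind correction -8.4° → command heading 112.1°, groundspeed 55.3 kt
Leg 3: desired track 197.6°; wind correction -30.3° → command heading 167.3°, groundspeed 98.3 kt
Leg 4: desired track 241.5°; wind correction -19.9° → command heading 221.6°, groundspeed 144.0 kt

Leg 1: heading=9.9°, groundspeed=125.9 kt
Leg 2: heading=112.1°, groundspeed=55.3 kt
Leg 3: heading=167.3°, groundspeed=98.3 kt
Leg 4: heading=221.6°, groundspeed=144.0 kt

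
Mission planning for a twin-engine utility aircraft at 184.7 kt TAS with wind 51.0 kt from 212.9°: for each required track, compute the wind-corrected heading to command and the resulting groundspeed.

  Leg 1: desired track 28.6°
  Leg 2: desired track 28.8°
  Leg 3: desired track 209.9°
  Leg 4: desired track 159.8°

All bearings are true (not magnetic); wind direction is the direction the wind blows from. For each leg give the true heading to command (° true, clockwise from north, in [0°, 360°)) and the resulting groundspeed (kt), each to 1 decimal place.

Leg 1: heading=27.4°, groundspeed=235.5 kt
Leg 2: heading=27.7°, groundspeed=235.5 kt
Leg 3: heading=210.7°, groundspeed=133.8 kt
Leg 4: heading=172.6°, groundspeed=149.5 kt

Leg 1: desired track 28.6°; wind correction -1.2° → command heading 27.4°, groundspeed 235.5 kt
Leg 2: desired track 28.8°; wind correction -1.1° → command heading 27.7°, groundspeed 235.5 kt
Leg 3: desired track 209.9°; wind correction +0.8° → command heading 210.7°, groundspeed 133.8 kt
Leg 4: desired track 159.8°; wind correction +12.8° → command heading 172.6°, groundspeed 149.5 kt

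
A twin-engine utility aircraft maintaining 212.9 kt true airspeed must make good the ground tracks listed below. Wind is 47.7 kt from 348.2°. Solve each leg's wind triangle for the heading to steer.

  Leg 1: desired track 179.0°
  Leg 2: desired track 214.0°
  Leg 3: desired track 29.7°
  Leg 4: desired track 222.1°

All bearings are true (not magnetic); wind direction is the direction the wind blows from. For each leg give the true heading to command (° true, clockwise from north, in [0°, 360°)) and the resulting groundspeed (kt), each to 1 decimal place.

Leg 1: desired track 179.0°; wind correction +2.4° → command heading 181.4°, groundspeed 259.6 kt
Leg 2: desired track 214.0°; wind correction +9.2° → command heading 223.2°, groundspeed 243.4 kt
Leg 3: desired track 29.7°; wind correction -8.5° → command heading 21.2°, groundspeed 174.8 kt
Leg 4: desired track 222.1°; wind correction +10.4° → command heading 232.5°, groundspeed 237.5 kt

Leg 1: heading=181.4°, groundspeed=259.6 kt
Leg 2: heading=223.2°, groundspeed=243.4 kt
Leg 3: heading=21.2°, groundspeed=174.8 kt
Leg 4: heading=232.5°, groundspeed=237.5 kt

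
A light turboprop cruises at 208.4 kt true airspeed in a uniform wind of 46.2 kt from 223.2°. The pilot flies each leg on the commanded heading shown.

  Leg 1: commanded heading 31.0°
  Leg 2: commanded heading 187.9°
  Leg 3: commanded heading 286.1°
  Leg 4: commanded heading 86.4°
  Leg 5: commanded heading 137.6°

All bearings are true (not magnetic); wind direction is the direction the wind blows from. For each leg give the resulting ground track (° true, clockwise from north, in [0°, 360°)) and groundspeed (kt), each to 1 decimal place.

Leg 1: track=33.2°, groundspeed=253.7 kt
Leg 2: track=179.0°, groundspeed=172.8 kt
Leg 3: track=298.5°, groundspeed=191.8 kt
Leg 4: track=79.0°, groundspeed=244.1 kt
Leg 5: track=124.9°, groundspeed=210.0 kt

Leg 1: heading 31.0°; drift +2.2° → track 33.2°, groundspeed 253.7 kt
Leg 2: heading 187.9°; drift -8.9° → track 179.0°, groundspeed 172.8 kt
Leg 3: heading 286.1°; drift +12.4° → track 298.5°, groundspeed 191.8 kt
Leg 4: heading 86.4°; drift -7.4° → track 79.0°, groundspeed 244.1 kt
Leg 5: heading 137.6°; drift -12.7° → track 124.9°, groundspeed 210.0 kt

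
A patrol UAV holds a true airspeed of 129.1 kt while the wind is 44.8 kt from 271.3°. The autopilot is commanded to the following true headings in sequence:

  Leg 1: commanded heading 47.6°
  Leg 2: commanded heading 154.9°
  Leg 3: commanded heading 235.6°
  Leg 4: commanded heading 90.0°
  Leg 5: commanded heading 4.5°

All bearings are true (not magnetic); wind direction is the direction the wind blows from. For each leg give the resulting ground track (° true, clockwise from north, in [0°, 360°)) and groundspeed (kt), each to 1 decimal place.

Leg 1: track=58.4°, groundspeed=164.4 kt
Leg 2: track=139.8°, groundspeed=154.3 kt
Leg 3: track=219.9°, groundspeed=96.3 kt
Leg 4: track=90.3°, groundspeed=173.9 kt
Leg 5: track=23.3°, groundspeed=139.0 kt

Leg 1: heading 47.6°; drift +10.8° → track 58.4°, groundspeed 164.4 kt
Leg 2: heading 154.9°; drift -15.1° → track 139.8°, groundspeed 154.3 kt
Leg 3: heading 235.6°; drift -15.7° → track 219.9°, groundspeed 96.3 kt
Leg 4: heading 90.0°; drift +0.3° → track 90.3°, groundspeed 173.9 kt
Leg 5: heading 4.5°; drift +18.8° → track 23.3°, groundspeed 139.0 kt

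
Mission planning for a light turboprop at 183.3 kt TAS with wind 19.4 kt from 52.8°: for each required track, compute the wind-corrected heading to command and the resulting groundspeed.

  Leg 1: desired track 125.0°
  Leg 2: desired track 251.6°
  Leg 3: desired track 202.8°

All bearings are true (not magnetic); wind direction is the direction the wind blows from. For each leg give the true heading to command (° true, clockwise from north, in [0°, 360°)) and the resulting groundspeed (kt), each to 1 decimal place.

Leg 1: desired track 125.0°; wind correction -5.8° → command heading 119.2°, groundspeed 176.4 kt
Leg 2: desired track 251.6°; wind correction +2.0° → command heading 253.6°, groundspeed 201.6 kt
Leg 3: desired track 202.8°; wind correction -3.0° → command heading 199.8°, groundspeed 199.8 kt

Leg 1: heading=119.2°, groundspeed=176.4 kt
Leg 2: heading=253.6°, groundspeed=201.6 kt
Leg 3: heading=199.8°, groundspeed=199.8 kt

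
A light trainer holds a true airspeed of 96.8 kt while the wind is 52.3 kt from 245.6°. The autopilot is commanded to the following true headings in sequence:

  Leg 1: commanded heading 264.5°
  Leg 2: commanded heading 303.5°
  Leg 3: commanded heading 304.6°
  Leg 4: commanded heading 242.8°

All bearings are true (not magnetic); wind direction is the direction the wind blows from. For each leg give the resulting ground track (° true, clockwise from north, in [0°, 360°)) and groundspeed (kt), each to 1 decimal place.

Leg 1: heading 264.5°; drift +19.7° → track 284.2°, groundspeed 50.3 kt
Leg 2: heading 303.5°; drift +32.7° → track 336.2°, groundspeed 82.0 kt
Leg 3: heading 304.6°; drift +32.7° → track 337.3°, groundspeed 83.0 kt
Leg 4: heading 242.8°; drift -3.3° → track 239.5°, groundspeed 44.6 kt

Leg 1: track=284.2°, groundspeed=50.3 kt
Leg 2: track=336.2°, groundspeed=82.0 kt
Leg 3: track=337.3°, groundspeed=83.0 kt
Leg 4: track=239.5°, groundspeed=44.6 kt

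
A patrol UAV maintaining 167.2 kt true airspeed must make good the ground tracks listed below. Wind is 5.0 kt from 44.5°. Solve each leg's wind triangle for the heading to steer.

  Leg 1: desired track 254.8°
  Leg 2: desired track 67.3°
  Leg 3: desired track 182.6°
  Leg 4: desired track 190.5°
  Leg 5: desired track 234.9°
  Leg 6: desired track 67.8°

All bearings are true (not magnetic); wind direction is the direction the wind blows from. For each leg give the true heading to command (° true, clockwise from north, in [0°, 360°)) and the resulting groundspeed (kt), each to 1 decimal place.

Leg 1: heading=255.7°, groundspeed=171.5 kt
Leg 2: heading=66.6°, groundspeed=162.6 kt
Leg 3: heading=181.5°, groundspeed=170.9 kt
Leg 4: heading=189.5°, groundspeed=171.3 kt
Leg 5: heading=235.2°, groundspeed=172.1 kt
Leg 6: heading=67.1°, groundspeed=162.6 kt

Leg 1: desired track 254.8°; wind correction +0.9° → command heading 255.7°, groundspeed 171.5 kt
Leg 2: desired track 67.3°; wind correction -0.7° → command heading 66.6°, groundspeed 162.6 kt
Leg 3: desired track 182.6°; wind correction -1.1° → command heading 181.5°, groundspeed 170.9 kt
Leg 4: desired track 190.5°; wind correction -1.0° → command heading 189.5°, groundspeed 171.3 kt
Leg 5: desired track 234.9°; wind correction +0.3° → command heading 235.2°, groundspeed 172.1 kt
Leg 6: desired track 67.8°; wind correction -0.7° → command heading 67.1°, groundspeed 162.6 kt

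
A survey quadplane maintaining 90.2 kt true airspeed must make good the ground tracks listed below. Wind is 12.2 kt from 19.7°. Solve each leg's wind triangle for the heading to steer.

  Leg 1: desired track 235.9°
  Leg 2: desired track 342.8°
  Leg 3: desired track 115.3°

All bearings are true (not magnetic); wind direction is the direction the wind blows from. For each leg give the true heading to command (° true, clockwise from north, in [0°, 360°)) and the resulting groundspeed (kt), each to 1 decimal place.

Leg 1: desired track 235.9°; wind correction +4.6° → command heading 240.5°, groundspeed 99.8 kt
Leg 2: desired track 342.8°; wind correction +4.7° → command heading 347.5°, groundspeed 80.1 kt
Leg 3: desired track 115.3°; wind correction -7.7° → command heading 107.6°, groundspeed 90.6 kt

Leg 1: heading=240.5°, groundspeed=99.8 kt
Leg 2: heading=347.5°, groundspeed=80.1 kt
Leg 3: heading=107.6°, groundspeed=90.6 kt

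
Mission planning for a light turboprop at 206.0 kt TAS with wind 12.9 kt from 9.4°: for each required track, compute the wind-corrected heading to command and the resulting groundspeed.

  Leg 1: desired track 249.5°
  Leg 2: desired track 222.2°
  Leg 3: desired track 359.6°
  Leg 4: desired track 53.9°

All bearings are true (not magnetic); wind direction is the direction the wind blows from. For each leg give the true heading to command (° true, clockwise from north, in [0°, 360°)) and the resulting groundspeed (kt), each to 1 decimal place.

Leg 1: heading=252.6°, groundspeed=212.1 kt
Leg 2: heading=224.1°, groundspeed=216.7 kt
Leg 3: heading=0.2°, groundspeed=193.3 kt
Leg 4: heading=51.4°, groundspeed=196.6 kt

Leg 1: desired track 249.5°; wind correction +3.1° → command heading 252.6°, groundspeed 212.1 kt
Leg 2: desired track 222.2°; wind correction +1.9° → command heading 224.1°, groundspeed 216.7 kt
Leg 3: desired track 359.6°; wind correction +0.6° → command heading 0.2°, groundspeed 193.3 kt
Leg 4: desired track 53.9°; wind correction -2.5° → command heading 51.4°, groundspeed 196.6 kt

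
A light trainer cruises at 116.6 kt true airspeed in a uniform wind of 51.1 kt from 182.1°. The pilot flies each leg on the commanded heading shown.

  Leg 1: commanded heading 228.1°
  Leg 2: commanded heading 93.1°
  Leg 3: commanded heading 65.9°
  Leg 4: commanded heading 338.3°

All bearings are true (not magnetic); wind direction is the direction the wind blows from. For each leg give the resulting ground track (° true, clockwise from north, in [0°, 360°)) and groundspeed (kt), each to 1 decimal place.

Leg 1: heading 228.1°; drift +24.4° → track 252.5°, groundspeed 89.0 kt
Leg 2: heading 93.1°; drift -23.8° → track 69.3°, groundspeed 126.5 kt
Leg 3: heading 65.9°; drift -18.2° → track 47.7°, groundspeed 146.5 kt
Leg 4: heading 338.3°; drift +7.2° → track 345.5°, groundspeed 164.7 kt

Leg 1: track=252.5°, groundspeed=89.0 kt
Leg 2: track=69.3°, groundspeed=126.5 kt
Leg 3: track=47.7°, groundspeed=146.5 kt
Leg 4: track=345.5°, groundspeed=164.7 kt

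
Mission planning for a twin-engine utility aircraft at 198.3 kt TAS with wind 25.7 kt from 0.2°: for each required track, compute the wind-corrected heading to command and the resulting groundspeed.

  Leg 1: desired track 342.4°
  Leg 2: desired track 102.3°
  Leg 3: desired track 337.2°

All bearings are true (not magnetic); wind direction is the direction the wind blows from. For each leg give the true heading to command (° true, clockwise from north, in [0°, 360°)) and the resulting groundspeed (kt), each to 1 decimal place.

Leg 1: desired track 342.4°; wind correction +2.3° → command heading 344.7°, groundspeed 173.7 kt
Leg 2: desired track 102.3°; wind correction -7.3° → command heading 95.0°, groundspeed 202.1 kt
Leg 3: desired track 337.2°; wind correction +2.9° → command heading 340.1°, groundspeed 174.4 kt

Leg 1: heading=344.7°, groundspeed=173.7 kt
Leg 2: heading=95.0°, groundspeed=202.1 kt
Leg 3: heading=340.1°, groundspeed=174.4 kt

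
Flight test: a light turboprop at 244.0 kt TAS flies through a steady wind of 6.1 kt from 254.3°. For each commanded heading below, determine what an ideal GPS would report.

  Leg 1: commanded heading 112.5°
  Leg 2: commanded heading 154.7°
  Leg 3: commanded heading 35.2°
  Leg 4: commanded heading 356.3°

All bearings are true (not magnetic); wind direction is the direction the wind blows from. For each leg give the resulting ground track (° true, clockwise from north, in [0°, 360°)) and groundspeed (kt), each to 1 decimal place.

Leg 1: track=111.6°, groundspeed=248.8 kt
Leg 2: track=153.3°, groundspeed=245.1 kt
Leg 3: track=36.1°, groundspeed=248.8 kt
Leg 4: track=357.7°, groundspeed=245.3 kt

Leg 1: heading 112.5°; drift -0.9° → track 111.6°, groundspeed 248.8 kt
Leg 2: heading 154.7°; drift -1.4° → track 153.3°, groundspeed 245.1 kt
Leg 3: heading 35.2°; drift +0.9° → track 36.1°, groundspeed 248.8 kt
Leg 4: heading 356.3°; drift +1.4° → track 357.7°, groundspeed 245.3 kt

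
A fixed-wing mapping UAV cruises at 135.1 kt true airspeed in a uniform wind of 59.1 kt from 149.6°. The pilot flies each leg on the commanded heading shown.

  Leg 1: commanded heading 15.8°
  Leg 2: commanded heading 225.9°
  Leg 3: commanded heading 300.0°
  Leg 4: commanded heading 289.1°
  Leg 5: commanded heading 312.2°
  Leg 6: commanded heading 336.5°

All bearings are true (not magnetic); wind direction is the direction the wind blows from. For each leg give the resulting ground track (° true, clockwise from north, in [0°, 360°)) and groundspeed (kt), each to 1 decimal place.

Leg 1: track=2.2°, groundspeed=181.1 kt
Leg 2: track=251.3°, groundspeed=134.0 kt
Leg 3: track=308.9°, groundspeed=188.8 kt
Leg 4: track=301.1°, groundspeed=184.1 kt
Leg 5: track=317.5°, groundspeed=192.3 kt
Leg 6: track=334.4°, groundspeed=193.9 kt

Leg 1: heading 15.8°; drift -13.6° → track 2.2°, groundspeed 181.1 kt
Leg 2: heading 225.9°; drift +25.4° → track 251.3°, groundspeed 134.0 kt
Leg 3: heading 300.0°; drift +8.9° → track 308.9°, groundspeed 188.8 kt
Leg 4: heading 289.1°; drift +12.0° → track 301.1°, groundspeed 184.1 kt
Leg 5: heading 312.2°; drift +5.3° → track 317.5°, groundspeed 192.3 kt
Leg 6: heading 336.5°; drift -2.1° → track 334.4°, groundspeed 193.9 kt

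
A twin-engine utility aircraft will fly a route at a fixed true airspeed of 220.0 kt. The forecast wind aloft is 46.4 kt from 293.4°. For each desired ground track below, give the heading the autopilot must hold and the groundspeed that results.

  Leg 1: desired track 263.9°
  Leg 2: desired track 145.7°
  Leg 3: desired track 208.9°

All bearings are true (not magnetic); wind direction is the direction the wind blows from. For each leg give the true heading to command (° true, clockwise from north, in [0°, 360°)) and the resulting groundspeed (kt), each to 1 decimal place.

Leg 1: heading=269.9°, groundspeed=178.4 kt
Leg 2: heading=152.2°, groundspeed=257.8 kt
Leg 3: heading=221.0°, groundspeed=210.6 kt

Leg 1: desired track 263.9°; wind correction +6.0° → command heading 269.9°, groundspeed 178.4 kt
Leg 2: desired track 145.7°; wind correction +6.5° → command heading 152.2°, groundspeed 257.8 kt
Leg 3: desired track 208.9°; wind correction +12.1° → command heading 221.0°, groundspeed 210.6 kt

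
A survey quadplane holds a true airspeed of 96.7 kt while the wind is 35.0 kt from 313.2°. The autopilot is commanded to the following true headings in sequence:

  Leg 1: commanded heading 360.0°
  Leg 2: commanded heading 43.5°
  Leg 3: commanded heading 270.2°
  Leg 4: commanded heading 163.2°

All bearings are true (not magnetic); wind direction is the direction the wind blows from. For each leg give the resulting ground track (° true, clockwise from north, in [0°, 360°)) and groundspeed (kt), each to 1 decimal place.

Leg 1: track=19.3°, groundspeed=77.1 kt
Leg 2: track=63.4°, groundspeed=103.0 kt
Leg 3: track=251.6°, groundspeed=75.0 kt
Leg 4: track=155.4°, groundspeed=128.2 kt

Leg 1: heading 360.0°; drift +19.3° → track 19.3°, groundspeed 77.1 kt
Leg 2: heading 43.5°; drift +19.9° → track 63.4°, groundspeed 103.0 kt
Leg 3: heading 270.2°; drift -18.6° → track 251.6°, groundspeed 75.0 kt
Leg 4: heading 163.2°; drift -7.8° → track 155.4°, groundspeed 128.2 kt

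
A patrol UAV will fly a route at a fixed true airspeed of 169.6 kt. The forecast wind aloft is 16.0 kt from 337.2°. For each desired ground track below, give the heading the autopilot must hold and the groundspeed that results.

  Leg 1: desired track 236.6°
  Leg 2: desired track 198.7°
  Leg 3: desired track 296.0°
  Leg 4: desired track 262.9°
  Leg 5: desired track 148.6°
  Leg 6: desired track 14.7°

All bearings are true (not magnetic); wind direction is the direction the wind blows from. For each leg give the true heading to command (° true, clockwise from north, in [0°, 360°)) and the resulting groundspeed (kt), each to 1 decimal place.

Leg 1: desired track 236.6°; wind correction +5.3° → command heading 241.9°, groundspeed 171.8 kt
Leg 2: desired track 198.7°; wind correction +3.6° → command heading 202.3°, groundspeed 181.3 kt
Leg 3: desired track 296.0°; wind correction +3.6° → command heading 299.6°, groundspeed 157.2 kt
Leg 4: desired track 262.9°; wind correction +5.2° → command heading 268.1°, groundspeed 164.6 kt
Leg 5: desired track 148.6°; wind correction -0.8° → command heading 147.8°, groundspeed 185.4 kt
Leg 6: desired track 14.7°; wind correction -3.3° → command heading 11.4°, groundspeed 156.6 kt

Leg 1: heading=241.9°, groundspeed=171.8 kt
Leg 2: heading=202.3°, groundspeed=181.3 kt
Leg 3: heading=299.6°, groundspeed=157.2 kt
Leg 4: heading=268.1°, groundspeed=164.6 kt
Leg 5: heading=147.8°, groundspeed=185.4 kt
Leg 6: heading=11.4°, groundspeed=156.6 kt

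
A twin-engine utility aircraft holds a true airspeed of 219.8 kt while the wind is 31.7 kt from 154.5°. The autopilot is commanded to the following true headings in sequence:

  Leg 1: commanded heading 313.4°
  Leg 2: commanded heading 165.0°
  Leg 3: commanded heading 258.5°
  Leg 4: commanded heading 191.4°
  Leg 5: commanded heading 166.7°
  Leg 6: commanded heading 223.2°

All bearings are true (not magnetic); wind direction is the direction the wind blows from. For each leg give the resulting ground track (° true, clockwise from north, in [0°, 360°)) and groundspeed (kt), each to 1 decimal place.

Leg 1: heading 313.4°; drift +2.6° → track 316.0°, groundspeed 249.6 kt
Leg 2: heading 165.0°; drift +1.8° → track 166.8°, groundspeed 188.7 kt
Leg 3: heading 258.5°; drift +7.7° → track 266.2°, groundspeed 229.5 kt
Leg 4: heading 191.4°; drift +5.6° → track 197.0°, groundspeed 195.4 kt
Leg 5: heading 166.7°; drift +2.0° → track 168.7°, groundspeed 188.9 kt
Leg 6: heading 223.2°; drift +8.1° → track 231.3°, groundspeed 210.4 kt

Leg 1: track=316.0°, groundspeed=249.6 kt
Leg 2: track=166.8°, groundspeed=188.7 kt
Leg 3: track=266.2°, groundspeed=229.5 kt
Leg 4: track=197.0°, groundspeed=195.4 kt
Leg 5: track=168.7°, groundspeed=188.9 kt
Leg 6: track=231.3°, groundspeed=210.4 kt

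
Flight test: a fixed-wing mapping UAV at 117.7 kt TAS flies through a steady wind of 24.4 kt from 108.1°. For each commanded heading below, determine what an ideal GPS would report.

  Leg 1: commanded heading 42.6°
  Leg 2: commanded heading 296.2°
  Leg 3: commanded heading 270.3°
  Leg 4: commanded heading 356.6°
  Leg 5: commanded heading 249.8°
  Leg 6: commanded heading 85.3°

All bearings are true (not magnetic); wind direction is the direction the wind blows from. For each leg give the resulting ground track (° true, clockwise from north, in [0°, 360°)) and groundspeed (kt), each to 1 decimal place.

Leg 1: heading 42.6°; drift -11.7° → track 30.9°, groundspeed 109.8 kt
Leg 2: heading 296.2°; drift -1.4° → track 294.8°, groundspeed 141.9 kt
Leg 3: heading 270.3°; drift +3.0° → track 273.3°, groundspeed 141.1 kt
Leg 4: heading 356.6°; drift -10.2° → track 346.4°, groundspeed 128.7 kt
Leg 5: heading 249.8°; drift +6.3° → track 256.1°, groundspeed 137.7 kt
Leg 6: heading 85.3°; drift -5.7° → track 79.6°, groundspeed 95.7 kt

Leg 1: track=30.9°, groundspeed=109.8 kt
Leg 2: track=294.8°, groundspeed=141.9 kt
Leg 3: track=273.3°, groundspeed=141.1 kt
Leg 4: track=346.4°, groundspeed=128.7 kt
Leg 5: track=256.1°, groundspeed=137.7 kt
Leg 6: track=79.6°, groundspeed=95.7 kt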